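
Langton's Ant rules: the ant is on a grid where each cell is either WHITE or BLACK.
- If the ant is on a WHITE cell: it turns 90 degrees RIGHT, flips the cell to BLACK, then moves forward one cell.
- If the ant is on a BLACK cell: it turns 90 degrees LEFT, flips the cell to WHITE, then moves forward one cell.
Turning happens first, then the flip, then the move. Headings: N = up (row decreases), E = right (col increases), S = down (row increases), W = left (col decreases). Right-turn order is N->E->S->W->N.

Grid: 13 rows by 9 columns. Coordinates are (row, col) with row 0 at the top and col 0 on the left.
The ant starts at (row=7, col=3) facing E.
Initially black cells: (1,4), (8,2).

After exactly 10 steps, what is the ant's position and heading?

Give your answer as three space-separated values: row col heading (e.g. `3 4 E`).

Answer: 10 2 W

Derivation:
Step 1: on WHITE (7,3): turn R to S, flip to black, move to (8,3). |black|=3
Step 2: on WHITE (8,3): turn R to W, flip to black, move to (8,2). |black|=4
Step 3: on BLACK (8,2): turn L to S, flip to white, move to (9,2). |black|=3
Step 4: on WHITE (9,2): turn R to W, flip to black, move to (9,1). |black|=4
Step 5: on WHITE (9,1): turn R to N, flip to black, move to (8,1). |black|=5
Step 6: on WHITE (8,1): turn R to E, flip to black, move to (8,2). |black|=6
Step 7: on WHITE (8,2): turn R to S, flip to black, move to (9,2). |black|=7
Step 8: on BLACK (9,2): turn L to E, flip to white, move to (9,3). |black|=6
Step 9: on WHITE (9,3): turn R to S, flip to black, move to (10,3). |black|=7
Step 10: on WHITE (10,3): turn R to W, flip to black, move to (10,2). |black|=8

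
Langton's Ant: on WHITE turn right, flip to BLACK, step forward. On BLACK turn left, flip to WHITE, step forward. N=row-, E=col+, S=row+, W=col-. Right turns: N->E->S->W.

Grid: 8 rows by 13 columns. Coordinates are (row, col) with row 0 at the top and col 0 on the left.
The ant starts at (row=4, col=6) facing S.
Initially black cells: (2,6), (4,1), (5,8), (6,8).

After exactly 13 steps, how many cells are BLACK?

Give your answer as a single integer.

Answer: 13

Derivation:
Step 1: on WHITE (4,6): turn R to W, flip to black, move to (4,5). |black|=5
Step 2: on WHITE (4,5): turn R to N, flip to black, move to (3,5). |black|=6
Step 3: on WHITE (3,5): turn R to E, flip to black, move to (3,6). |black|=7
Step 4: on WHITE (3,6): turn R to S, flip to black, move to (4,6). |black|=8
Step 5: on BLACK (4,6): turn L to E, flip to white, move to (4,7). |black|=7
Step 6: on WHITE (4,7): turn R to S, flip to black, move to (5,7). |black|=8
Step 7: on WHITE (5,7): turn R to W, flip to black, move to (5,6). |black|=9
Step 8: on WHITE (5,6): turn R to N, flip to black, move to (4,6). |black|=10
Step 9: on WHITE (4,6): turn R to E, flip to black, move to (4,7). |black|=11
Step 10: on BLACK (4,7): turn L to N, flip to white, move to (3,7). |black|=10
Step 11: on WHITE (3,7): turn R to E, flip to black, move to (3,8). |black|=11
Step 12: on WHITE (3,8): turn R to S, flip to black, move to (4,8). |black|=12
Step 13: on WHITE (4,8): turn R to W, flip to black, move to (4,7). |black|=13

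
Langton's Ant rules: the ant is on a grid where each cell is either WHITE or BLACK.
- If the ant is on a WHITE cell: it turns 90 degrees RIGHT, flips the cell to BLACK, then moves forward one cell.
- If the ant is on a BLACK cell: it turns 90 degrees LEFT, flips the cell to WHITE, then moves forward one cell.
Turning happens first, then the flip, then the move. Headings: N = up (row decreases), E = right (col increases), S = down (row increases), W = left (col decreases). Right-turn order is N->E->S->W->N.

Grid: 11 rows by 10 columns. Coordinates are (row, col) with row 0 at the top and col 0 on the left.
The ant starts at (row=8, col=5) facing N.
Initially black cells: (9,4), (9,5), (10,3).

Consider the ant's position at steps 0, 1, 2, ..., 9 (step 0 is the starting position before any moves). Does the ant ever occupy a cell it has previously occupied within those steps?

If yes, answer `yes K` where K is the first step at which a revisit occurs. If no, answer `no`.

Step 1: on WHITE (8,5): turn R to E, flip to black, move to (8,6). |black|=4 — new cell
Step 2: on WHITE (8,6): turn R to S, flip to black, move to (9,6). |black|=5 — new cell
Step 3: on WHITE (9,6): turn R to W, flip to black, move to (9,5). |black|=6 — new cell
Step 4: on BLACK (9,5): turn L to S, flip to white, move to (10,5). |black|=5 — new cell
Step 5: on WHITE (10,5): turn R to W, flip to black, move to (10,4). |black|=6 — new cell
Step 6: on WHITE (10,4): turn R to N, flip to black, move to (9,4). |black|=7 — new cell
Step 7: on BLACK (9,4): turn L to W, flip to white, move to (9,3). |black|=6 — new cell
Step 8: on WHITE (9,3): turn R to N, flip to black, move to (8,3). |black|=7 — new cell
Step 9: on WHITE (8,3): turn R to E, flip to black, move to (8,4). |black|=8 — new cell
No revisit within 9 steps.

Answer: no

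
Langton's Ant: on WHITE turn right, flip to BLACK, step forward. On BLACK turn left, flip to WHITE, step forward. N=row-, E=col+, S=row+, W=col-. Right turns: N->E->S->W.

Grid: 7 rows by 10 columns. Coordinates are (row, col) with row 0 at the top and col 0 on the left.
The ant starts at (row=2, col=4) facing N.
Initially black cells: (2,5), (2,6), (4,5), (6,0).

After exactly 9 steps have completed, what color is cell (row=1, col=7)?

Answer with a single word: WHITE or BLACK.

Answer: WHITE

Derivation:
Step 1: on WHITE (2,4): turn R to E, flip to black, move to (2,5). |black|=5
Step 2: on BLACK (2,5): turn L to N, flip to white, move to (1,5). |black|=4
Step 3: on WHITE (1,5): turn R to E, flip to black, move to (1,6). |black|=5
Step 4: on WHITE (1,6): turn R to S, flip to black, move to (2,6). |black|=6
Step 5: on BLACK (2,6): turn L to E, flip to white, move to (2,7). |black|=5
Step 6: on WHITE (2,7): turn R to S, flip to black, move to (3,7). |black|=6
Step 7: on WHITE (3,7): turn R to W, flip to black, move to (3,6). |black|=7
Step 8: on WHITE (3,6): turn R to N, flip to black, move to (2,6). |black|=8
Step 9: on WHITE (2,6): turn R to E, flip to black, move to (2,7). |black|=9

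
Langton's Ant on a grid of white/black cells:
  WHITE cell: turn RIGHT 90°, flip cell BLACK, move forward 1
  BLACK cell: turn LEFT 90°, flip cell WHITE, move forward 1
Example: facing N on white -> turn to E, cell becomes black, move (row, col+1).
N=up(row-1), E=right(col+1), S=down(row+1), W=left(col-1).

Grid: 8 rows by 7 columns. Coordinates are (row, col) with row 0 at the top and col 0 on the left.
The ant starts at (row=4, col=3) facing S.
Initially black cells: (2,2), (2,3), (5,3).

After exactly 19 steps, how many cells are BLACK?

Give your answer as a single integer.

Answer: 12

Derivation:
Step 1: on WHITE (4,3): turn R to W, flip to black, move to (4,2). |black|=4
Step 2: on WHITE (4,2): turn R to N, flip to black, move to (3,2). |black|=5
Step 3: on WHITE (3,2): turn R to E, flip to black, move to (3,3). |black|=6
Step 4: on WHITE (3,3): turn R to S, flip to black, move to (4,3). |black|=7
Step 5: on BLACK (4,3): turn L to E, flip to white, move to (4,4). |black|=6
Step 6: on WHITE (4,4): turn R to S, flip to black, move to (5,4). |black|=7
Step 7: on WHITE (5,4): turn R to W, flip to black, move to (5,3). |black|=8
Step 8: on BLACK (5,3): turn L to S, flip to white, move to (6,3). |black|=7
Step 9: on WHITE (6,3): turn R to W, flip to black, move to (6,2). |black|=8
Step 10: on WHITE (6,2): turn R to N, flip to black, move to (5,2). |black|=9
Step 11: on WHITE (5,2): turn R to E, flip to black, move to (5,3). |black|=10
Step 12: on WHITE (5,3): turn R to S, flip to black, move to (6,3). |black|=11
Step 13: on BLACK (6,3): turn L to E, flip to white, move to (6,4). |black|=10
Step 14: on WHITE (6,4): turn R to S, flip to black, move to (7,4). |black|=11
Step 15: on WHITE (7,4): turn R to W, flip to black, move to (7,3). |black|=12
Step 16: on WHITE (7,3): turn R to N, flip to black, move to (6,3). |black|=13
Step 17: on WHITE (6,3): turn R to E, flip to black, move to (6,4). |black|=14
Step 18: on BLACK (6,4): turn L to N, flip to white, move to (5,4). |black|=13
Step 19: on BLACK (5,4): turn L to W, flip to white, move to (5,3). |black|=12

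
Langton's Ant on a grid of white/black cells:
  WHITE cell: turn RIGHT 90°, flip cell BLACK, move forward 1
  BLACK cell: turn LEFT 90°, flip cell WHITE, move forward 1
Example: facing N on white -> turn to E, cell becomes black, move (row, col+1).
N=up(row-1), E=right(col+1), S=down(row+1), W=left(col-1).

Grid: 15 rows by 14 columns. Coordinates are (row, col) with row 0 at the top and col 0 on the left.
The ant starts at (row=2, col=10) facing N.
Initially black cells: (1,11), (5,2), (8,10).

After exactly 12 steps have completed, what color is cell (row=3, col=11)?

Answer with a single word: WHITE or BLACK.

Answer: BLACK

Derivation:
Step 1: on WHITE (2,10): turn R to E, flip to black, move to (2,11). |black|=4
Step 2: on WHITE (2,11): turn R to S, flip to black, move to (3,11). |black|=5
Step 3: on WHITE (3,11): turn R to W, flip to black, move to (3,10). |black|=6
Step 4: on WHITE (3,10): turn R to N, flip to black, move to (2,10). |black|=7
Step 5: on BLACK (2,10): turn L to W, flip to white, move to (2,9). |black|=6
Step 6: on WHITE (2,9): turn R to N, flip to black, move to (1,9). |black|=7
Step 7: on WHITE (1,9): turn R to E, flip to black, move to (1,10). |black|=8
Step 8: on WHITE (1,10): turn R to S, flip to black, move to (2,10). |black|=9
Step 9: on WHITE (2,10): turn R to W, flip to black, move to (2,9). |black|=10
Step 10: on BLACK (2,9): turn L to S, flip to white, move to (3,9). |black|=9
Step 11: on WHITE (3,9): turn R to W, flip to black, move to (3,8). |black|=10
Step 12: on WHITE (3,8): turn R to N, flip to black, move to (2,8). |black|=11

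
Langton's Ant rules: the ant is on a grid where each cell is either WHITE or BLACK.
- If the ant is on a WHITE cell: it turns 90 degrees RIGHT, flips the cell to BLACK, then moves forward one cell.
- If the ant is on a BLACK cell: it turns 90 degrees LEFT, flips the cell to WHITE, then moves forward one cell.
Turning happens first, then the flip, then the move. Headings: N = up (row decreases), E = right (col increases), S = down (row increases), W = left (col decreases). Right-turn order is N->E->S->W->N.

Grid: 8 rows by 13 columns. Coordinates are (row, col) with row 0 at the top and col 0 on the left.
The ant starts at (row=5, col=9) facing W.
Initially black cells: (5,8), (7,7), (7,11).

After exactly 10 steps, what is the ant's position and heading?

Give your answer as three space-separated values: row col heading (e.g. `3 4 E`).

Answer: 4 8 E

Derivation:
Step 1: on WHITE (5,9): turn R to N, flip to black, move to (4,9). |black|=4
Step 2: on WHITE (4,9): turn R to E, flip to black, move to (4,10). |black|=5
Step 3: on WHITE (4,10): turn R to S, flip to black, move to (5,10). |black|=6
Step 4: on WHITE (5,10): turn R to W, flip to black, move to (5,9). |black|=7
Step 5: on BLACK (5,9): turn L to S, flip to white, move to (6,9). |black|=6
Step 6: on WHITE (6,9): turn R to W, flip to black, move to (6,8). |black|=7
Step 7: on WHITE (6,8): turn R to N, flip to black, move to (5,8). |black|=8
Step 8: on BLACK (5,8): turn L to W, flip to white, move to (5,7). |black|=7
Step 9: on WHITE (5,7): turn R to N, flip to black, move to (4,7). |black|=8
Step 10: on WHITE (4,7): turn R to E, flip to black, move to (4,8). |black|=9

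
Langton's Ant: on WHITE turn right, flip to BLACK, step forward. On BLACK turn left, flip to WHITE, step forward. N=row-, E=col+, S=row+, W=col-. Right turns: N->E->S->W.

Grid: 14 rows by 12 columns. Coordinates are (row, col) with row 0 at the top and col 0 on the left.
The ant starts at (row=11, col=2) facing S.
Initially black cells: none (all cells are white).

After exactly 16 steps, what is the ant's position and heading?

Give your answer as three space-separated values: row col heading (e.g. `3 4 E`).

Answer: 11 2 S

Derivation:
Step 1: on WHITE (11,2): turn R to W, flip to black, move to (11,1). |black|=1
Step 2: on WHITE (11,1): turn R to N, flip to black, move to (10,1). |black|=2
Step 3: on WHITE (10,1): turn R to E, flip to black, move to (10,2). |black|=3
Step 4: on WHITE (10,2): turn R to S, flip to black, move to (11,2). |black|=4
Step 5: on BLACK (11,2): turn L to E, flip to white, move to (11,3). |black|=3
Step 6: on WHITE (11,3): turn R to S, flip to black, move to (12,3). |black|=4
Step 7: on WHITE (12,3): turn R to W, flip to black, move to (12,2). |black|=5
Step 8: on WHITE (12,2): turn R to N, flip to black, move to (11,2). |black|=6
Step 9: on WHITE (11,2): turn R to E, flip to black, move to (11,3). |black|=7
Step 10: on BLACK (11,3): turn L to N, flip to white, move to (10,3). |black|=6
Step 11: on WHITE (10,3): turn R to E, flip to black, move to (10,4). |black|=7
Step 12: on WHITE (10,4): turn R to S, flip to black, move to (11,4). |black|=8
Step 13: on WHITE (11,4): turn R to W, flip to black, move to (11,3). |black|=9
Step 14: on WHITE (11,3): turn R to N, flip to black, move to (10,3). |black|=10
Step 15: on BLACK (10,3): turn L to W, flip to white, move to (10,2). |black|=9
Step 16: on BLACK (10,2): turn L to S, flip to white, move to (11,2). |black|=8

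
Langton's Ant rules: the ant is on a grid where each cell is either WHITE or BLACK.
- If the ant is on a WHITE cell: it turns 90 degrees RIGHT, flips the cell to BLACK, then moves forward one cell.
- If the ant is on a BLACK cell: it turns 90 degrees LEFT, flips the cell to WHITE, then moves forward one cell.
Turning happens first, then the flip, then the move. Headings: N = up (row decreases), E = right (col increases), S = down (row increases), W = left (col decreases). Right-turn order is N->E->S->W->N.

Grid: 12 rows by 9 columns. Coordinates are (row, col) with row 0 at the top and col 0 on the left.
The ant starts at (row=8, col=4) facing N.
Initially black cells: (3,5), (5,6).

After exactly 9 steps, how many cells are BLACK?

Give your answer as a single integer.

Answer: 9

Derivation:
Step 1: on WHITE (8,4): turn R to E, flip to black, move to (8,5). |black|=3
Step 2: on WHITE (8,5): turn R to S, flip to black, move to (9,5). |black|=4
Step 3: on WHITE (9,5): turn R to W, flip to black, move to (9,4). |black|=5
Step 4: on WHITE (9,4): turn R to N, flip to black, move to (8,4). |black|=6
Step 5: on BLACK (8,4): turn L to W, flip to white, move to (8,3). |black|=5
Step 6: on WHITE (8,3): turn R to N, flip to black, move to (7,3). |black|=6
Step 7: on WHITE (7,3): turn R to E, flip to black, move to (7,4). |black|=7
Step 8: on WHITE (7,4): turn R to S, flip to black, move to (8,4). |black|=8
Step 9: on WHITE (8,4): turn R to W, flip to black, move to (8,3). |black|=9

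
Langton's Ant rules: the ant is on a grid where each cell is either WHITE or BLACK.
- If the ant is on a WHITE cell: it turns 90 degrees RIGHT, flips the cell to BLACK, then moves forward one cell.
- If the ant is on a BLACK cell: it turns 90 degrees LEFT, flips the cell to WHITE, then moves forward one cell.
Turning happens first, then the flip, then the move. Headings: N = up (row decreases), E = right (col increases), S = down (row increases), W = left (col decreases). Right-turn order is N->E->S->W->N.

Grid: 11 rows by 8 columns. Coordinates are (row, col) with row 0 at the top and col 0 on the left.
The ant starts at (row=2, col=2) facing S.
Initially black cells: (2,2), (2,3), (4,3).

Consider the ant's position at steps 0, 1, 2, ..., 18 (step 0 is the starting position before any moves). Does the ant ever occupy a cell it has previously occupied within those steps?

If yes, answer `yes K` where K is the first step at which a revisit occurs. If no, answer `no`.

Step 1: on BLACK (2,2): turn L to E, flip to white, move to (2,3). |black|=2 — new cell
Step 2: on BLACK (2,3): turn L to N, flip to white, move to (1,3). |black|=1 — new cell
Step 3: on WHITE (1,3): turn R to E, flip to black, move to (1,4). |black|=2 — new cell
Step 4: on WHITE (1,4): turn R to S, flip to black, move to (2,4). |black|=3 — new cell
Step 5: on WHITE (2,4): turn R to W, flip to black, move to (2,3). |black|=4 — REVISIT

Answer: yes 5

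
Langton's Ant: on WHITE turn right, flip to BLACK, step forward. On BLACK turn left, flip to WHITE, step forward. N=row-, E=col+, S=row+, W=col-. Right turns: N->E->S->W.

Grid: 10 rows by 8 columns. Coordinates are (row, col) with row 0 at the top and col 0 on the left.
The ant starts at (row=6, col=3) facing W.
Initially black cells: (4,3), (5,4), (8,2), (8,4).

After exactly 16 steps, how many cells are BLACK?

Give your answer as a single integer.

Step 1: on WHITE (6,3): turn R to N, flip to black, move to (5,3). |black|=5
Step 2: on WHITE (5,3): turn R to E, flip to black, move to (5,4). |black|=6
Step 3: on BLACK (5,4): turn L to N, flip to white, move to (4,4). |black|=5
Step 4: on WHITE (4,4): turn R to E, flip to black, move to (4,5). |black|=6
Step 5: on WHITE (4,5): turn R to S, flip to black, move to (5,5). |black|=7
Step 6: on WHITE (5,5): turn R to W, flip to black, move to (5,4). |black|=8
Step 7: on WHITE (5,4): turn R to N, flip to black, move to (4,4). |black|=9
Step 8: on BLACK (4,4): turn L to W, flip to white, move to (4,3). |black|=8
Step 9: on BLACK (4,3): turn L to S, flip to white, move to (5,3). |black|=7
Step 10: on BLACK (5,3): turn L to E, flip to white, move to (5,4). |black|=6
Step 11: on BLACK (5,4): turn L to N, flip to white, move to (4,4). |black|=5
Step 12: on WHITE (4,4): turn R to E, flip to black, move to (4,5). |black|=6
Step 13: on BLACK (4,5): turn L to N, flip to white, move to (3,5). |black|=5
Step 14: on WHITE (3,5): turn R to E, flip to black, move to (3,6). |black|=6
Step 15: on WHITE (3,6): turn R to S, flip to black, move to (4,6). |black|=7
Step 16: on WHITE (4,6): turn R to W, flip to black, move to (4,5). |black|=8

Answer: 8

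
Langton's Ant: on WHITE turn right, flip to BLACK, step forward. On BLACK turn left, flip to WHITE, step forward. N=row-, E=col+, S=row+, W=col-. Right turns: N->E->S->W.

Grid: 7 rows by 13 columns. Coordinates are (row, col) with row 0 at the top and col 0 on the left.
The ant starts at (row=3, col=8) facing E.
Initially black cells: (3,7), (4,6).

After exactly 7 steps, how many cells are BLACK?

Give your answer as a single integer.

Answer: 7

Derivation:
Step 1: on WHITE (3,8): turn R to S, flip to black, move to (4,8). |black|=3
Step 2: on WHITE (4,8): turn R to W, flip to black, move to (4,7). |black|=4
Step 3: on WHITE (4,7): turn R to N, flip to black, move to (3,7). |black|=5
Step 4: on BLACK (3,7): turn L to W, flip to white, move to (3,6). |black|=4
Step 5: on WHITE (3,6): turn R to N, flip to black, move to (2,6). |black|=5
Step 6: on WHITE (2,6): turn R to E, flip to black, move to (2,7). |black|=6
Step 7: on WHITE (2,7): turn R to S, flip to black, move to (3,7). |black|=7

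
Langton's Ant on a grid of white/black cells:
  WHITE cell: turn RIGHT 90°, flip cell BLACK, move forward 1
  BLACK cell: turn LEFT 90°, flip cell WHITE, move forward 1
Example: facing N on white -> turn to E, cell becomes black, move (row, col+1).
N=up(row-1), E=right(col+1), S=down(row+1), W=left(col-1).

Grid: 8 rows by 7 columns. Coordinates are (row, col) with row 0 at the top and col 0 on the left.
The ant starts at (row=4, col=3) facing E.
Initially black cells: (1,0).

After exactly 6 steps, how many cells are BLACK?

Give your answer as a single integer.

Step 1: on WHITE (4,3): turn R to S, flip to black, move to (5,3). |black|=2
Step 2: on WHITE (5,3): turn R to W, flip to black, move to (5,2). |black|=3
Step 3: on WHITE (5,2): turn R to N, flip to black, move to (4,2). |black|=4
Step 4: on WHITE (4,2): turn R to E, flip to black, move to (4,3). |black|=5
Step 5: on BLACK (4,3): turn L to N, flip to white, move to (3,3). |black|=4
Step 6: on WHITE (3,3): turn R to E, flip to black, move to (3,4). |black|=5

Answer: 5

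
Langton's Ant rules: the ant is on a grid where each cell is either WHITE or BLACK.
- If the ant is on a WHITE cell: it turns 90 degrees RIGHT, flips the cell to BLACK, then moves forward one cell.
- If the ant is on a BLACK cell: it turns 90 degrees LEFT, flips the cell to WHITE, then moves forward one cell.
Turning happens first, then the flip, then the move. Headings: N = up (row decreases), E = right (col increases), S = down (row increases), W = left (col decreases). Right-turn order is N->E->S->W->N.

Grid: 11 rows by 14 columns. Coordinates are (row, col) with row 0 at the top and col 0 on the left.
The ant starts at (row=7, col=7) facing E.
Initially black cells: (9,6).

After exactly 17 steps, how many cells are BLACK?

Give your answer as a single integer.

Step 1: on WHITE (7,7): turn R to S, flip to black, move to (8,7). |black|=2
Step 2: on WHITE (8,7): turn R to W, flip to black, move to (8,6). |black|=3
Step 3: on WHITE (8,6): turn R to N, flip to black, move to (7,6). |black|=4
Step 4: on WHITE (7,6): turn R to E, flip to black, move to (7,7). |black|=5
Step 5: on BLACK (7,7): turn L to N, flip to white, move to (6,7). |black|=4
Step 6: on WHITE (6,7): turn R to E, flip to black, move to (6,8). |black|=5
Step 7: on WHITE (6,8): turn R to S, flip to black, move to (7,8). |black|=6
Step 8: on WHITE (7,8): turn R to W, flip to black, move to (7,7). |black|=7
Step 9: on WHITE (7,7): turn R to N, flip to black, move to (6,7). |black|=8
Step 10: on BLACK (6,7): turn L to W, flip to white, move to (6,6). |black|=7
Step 11: on WHITE (6,6): turn R to N, flip to black, move to (5,6). |black|=8
Step 12: on WHITE (5,6): turn R to E, flip to black, move to (5,7). |black|=9
Step 13: on WHITE (5,7): turn R to S, flip to black, move to (6,7). |black|=10
Step 14: on WHITE (6,7): turn R to W, flip to black, move to (6,6). |black|=11
Step 15: on BLACK (6,6): turn L to S, flip to white, move to (7,6). |black|=10
Step 16: on BLACK (7,6): turn L to E, flip to white, move to (7,7). |black|=9
Step 17: on BLACK (7,7): turn L to N, flip to white, move to (6,7). |black|=8

Answer: 8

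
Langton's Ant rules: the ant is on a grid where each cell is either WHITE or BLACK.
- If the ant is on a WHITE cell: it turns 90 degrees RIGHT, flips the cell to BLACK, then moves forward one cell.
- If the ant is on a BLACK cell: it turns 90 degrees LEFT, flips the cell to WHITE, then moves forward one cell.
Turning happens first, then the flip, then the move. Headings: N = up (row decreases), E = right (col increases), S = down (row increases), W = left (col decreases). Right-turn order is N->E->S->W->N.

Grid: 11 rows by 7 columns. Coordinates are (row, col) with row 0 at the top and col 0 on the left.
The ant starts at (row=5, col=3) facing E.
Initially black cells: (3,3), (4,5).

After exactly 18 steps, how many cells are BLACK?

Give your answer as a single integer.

Answer: 12

Derivation:
Step 1: on WHITE (5,3): turn R to S, flip to black, move to (6,3). |black|=3
Step 2: on WHITE (6,3): turn R to W, flip to black, move to (6,2). |black|=4
Step 3: on WHITE (6,2): turn R to N, flip to black, move to (5,2). |black|=5
Step 4: on WHITE (5,2): turn R to E, flip to black, move to (5,3). |black|=6
Step 5: on BLACK (5,3): turn L to N, flip to white, move to (4,3). |black|=5
Step 6: on WHITE (4,3): turn R to E, flip to black, move to (4,4). |black|=6
Step 7: on WHITE (4,4): turn R to S, flip to black, move to (5,4). |black|=7
Step 8: on WHITE (5,4): turn R to W, flip to black, move to (5,3). |black|=8
Step 9: on WHITE (5,3): turn R to N, flip to black, move to (4,3). |black|=9
Step 10: on BLACK (4,3): turn L to W, flip to white, move to (4,2). |black|=8
Step 11: on WHITE (4,2): turn R to N, flip to black, move to (3,2). |black|=9
Step 12: on WHITE (3,2): turn R to E, flip to black, move to (3,3). |black|=10
Step 13: on BLACK (3,3): turn L to N, flip to white, move to (2,3). |black|=9
Step 14: on WHITE (2,3): turn R to E, flip to black, move to (2,4). |black|=10
Step 15: on WHITE (2,4): turn R to S, flip to black, move to (3,4). |black|=11
Step 16: on WHITE (3,4): turn R to W, flip to black, move to (3,3). |black|=12
Step 17: on WHITE (3,3): turn R to N, flip to black, move to (2,3). |black|=13
Step 18: on BLACK (2,3): turn L to W, flip to white, move to (2,2). |black|=12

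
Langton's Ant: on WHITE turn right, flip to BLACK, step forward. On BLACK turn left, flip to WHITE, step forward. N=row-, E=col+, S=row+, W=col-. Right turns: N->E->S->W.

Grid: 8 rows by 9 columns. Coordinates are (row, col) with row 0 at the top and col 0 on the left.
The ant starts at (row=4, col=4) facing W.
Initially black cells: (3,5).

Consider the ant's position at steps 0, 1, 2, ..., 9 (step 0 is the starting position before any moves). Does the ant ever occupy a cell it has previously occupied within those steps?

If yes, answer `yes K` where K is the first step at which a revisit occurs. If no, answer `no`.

Answer: yes 6

Derivation:
Step 1: on WHITE (4,4): turn R to N, flip to black, move to (3,4). |black|=2 — new cell
Step 2: on WHITE (3,4): turn R to E, flip to black, move to (3,5). |black|=3 — new cell
Step 3: on BLACK (3,5): turn L to N, flip to white, move to (2,5). |black|=2 — new cell
Step 4: on WHITE (2,5): turn R to E, flip to black, move to (2,6). |black|=3 — new cell
Step 5: on WHITE (2,6): turn R to S, flip to black, move to (3,6). |black|=4 — new cell
Step 6: on WHITE (3,6): turn R to W, flip to black, move to (3,5). |black|=5 — REVISIT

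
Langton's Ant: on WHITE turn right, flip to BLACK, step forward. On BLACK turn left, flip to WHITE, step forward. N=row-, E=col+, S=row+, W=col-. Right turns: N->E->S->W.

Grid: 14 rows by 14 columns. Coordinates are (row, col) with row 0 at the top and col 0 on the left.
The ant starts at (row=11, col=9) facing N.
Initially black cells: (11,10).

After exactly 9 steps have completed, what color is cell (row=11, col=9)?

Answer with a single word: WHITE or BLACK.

Step 1: on WHITE (11,9): turn R to E, flip to black, move to (11,10). |black|=2
Step 2: on BLACK (11,10): turn L to N, flip to white, move to (10,10). |black|=1
Step 3: on WHITE (10,10): turn R to E, flip to black, move to (10,11). |black|=2
Step 4: on WHITE (10,11): turn R to S, flip to black, move to (11,11). |black|=3
Step 5: on WHITE (11,11): turn R to W, flip to black, move to (11,10). |black|=4
Step 6: on WHITE (11,10): turn R to N, flip to black, move to (10,10). |black|=5
Step 7: on BLACK (10,10): turn L to W, flip to white, move to (10,9). |black|=4
Step 8: on WHITE (10,9): turn R to N, flip to black, move to (9,9). |black|=5
Step 9: on WHITE (9,9): turn R to E, flip to black, move to (9,10). |black|=6

Answer: BLACK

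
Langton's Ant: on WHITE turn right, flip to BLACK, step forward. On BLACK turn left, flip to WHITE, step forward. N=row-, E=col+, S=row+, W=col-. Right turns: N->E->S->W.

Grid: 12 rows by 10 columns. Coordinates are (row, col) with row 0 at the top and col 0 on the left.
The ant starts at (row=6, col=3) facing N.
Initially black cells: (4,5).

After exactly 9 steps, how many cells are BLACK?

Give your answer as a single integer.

Answer: 8

Derivation:
Step 1: on WHITE (6,3): turn R to E, flip to black, move to (6,4). |black|=2
Step 2: on WHITE (6,4): turn R to S, flip to black, move to (7,4). |black|=3
Step 3: on WHITE (7,4): turn R to W, flip to black, move to (7,3). |black|=4
Step 4: on WHITE (7,3): turn R to N, flip to black, move to (6,3). |black|=5
Step 5: on BLACK (6,3): turn L to W, flip to white, move to (6,2). |black|=4
Step 6: on WHITE (6,2): turn R to N, flip to black, move to (5,2). |black|=5
Step 7: on WHITE (5,2): turn R to E, flip to black, move to (5,3). |black|=6
Step 8: on WHITE (5,3): turn R to S, flip to black, move to (6,3). |black|=7
Step 9: on WHITE (6,3): turn R to W, flip to black, move to (6,2). |black|=8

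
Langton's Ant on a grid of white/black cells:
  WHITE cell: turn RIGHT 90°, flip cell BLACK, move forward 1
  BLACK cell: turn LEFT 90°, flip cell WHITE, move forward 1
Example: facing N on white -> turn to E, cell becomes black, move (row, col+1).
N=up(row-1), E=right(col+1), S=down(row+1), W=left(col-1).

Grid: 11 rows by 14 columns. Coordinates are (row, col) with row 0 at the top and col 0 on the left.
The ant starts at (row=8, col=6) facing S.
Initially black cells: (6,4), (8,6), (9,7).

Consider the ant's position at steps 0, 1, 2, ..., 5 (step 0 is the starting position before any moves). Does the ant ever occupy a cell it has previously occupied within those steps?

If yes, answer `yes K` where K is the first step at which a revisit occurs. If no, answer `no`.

Answer: no

Derivation:
Step 1: on BLACK (8,6): turn L to E, flip to white, move to (8,7). |black|=2 — new cell
Step 2: on WHITE (8,7): turn R to S, flip to black, move to (9,7). |black|=3 — new cell
Step 3: on BLACK (9,7): turn L to E, flip to white, move to (9,8). |black|=2 — new cell
Step 4: on WHITE (9,8): turn R to S, flip to black, move to (10,8). |black|=3 — new cell
Step 5: on WHITE (10,8): turn R to W, flip to black, move to (10,7). |black|=4 — new cell
No revisit within 5 steps.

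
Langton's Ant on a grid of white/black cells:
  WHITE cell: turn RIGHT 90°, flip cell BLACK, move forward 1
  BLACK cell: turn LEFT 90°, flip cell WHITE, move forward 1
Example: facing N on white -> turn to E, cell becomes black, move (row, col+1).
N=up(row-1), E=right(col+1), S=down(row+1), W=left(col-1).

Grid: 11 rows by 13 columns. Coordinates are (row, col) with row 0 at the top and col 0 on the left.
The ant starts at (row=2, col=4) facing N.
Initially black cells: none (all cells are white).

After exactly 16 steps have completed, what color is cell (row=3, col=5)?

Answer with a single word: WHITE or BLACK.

Step 1: on WHITE (2,4): turn R to E, flip to black, move to (2,5). |black|=1
Step 2: on WHITE (2,5): turn R to S, flip to black, move to (3,5). |black|=2
Step 3: on WHITE (3,5): turn R to W, flip to black, move to (3,4). |black|=3
Step 4: on WHITE (3,4): turn R to N, flip to black, move to (2,4). |black|=4
Step 5: on BLACK (2,4): turn L to W, flip to white, move to (2,3). |black|=3
Step 6: on WHITE (2,3): turn R to N, flip to black, move to (1,3). |black|=4
Step 7: on WHITE (1,3): turn R to E, flip to black, move to (1,4). |black|=5
Step 8: on WHITE (1,4): turn R to S, flip to black, move to (2,4). |black|=6
Step 9: on WHITE (2,4): turn R to W, flip to black, move to (2,3). |black|=7
Step 10: on BLACK (2,3): turn L to S, flip to white, move to (3,3). |black|=6
Step 11: on WHITE (3,3): turn R to W, flip to black, move to (3,2). |black|=7
Step 12: on WHITE (3,2): turn R to N, flip to black, move to (2,2). |black|=8
Step 13: on WHITE (2,2): turn R to E, flip to black, move to (2,3). |black|=9
Step 14: on WHITE (2,3): turn R to S, flip to black, move to (3,3). |black|=10
Step 15: on BLACK (3,3): turn L to E, flip to white, move to (3,4). |black|=9
Step 16: on BLACK (3,4): turn L to N, flip to white, move to (2,4). |black|=8

Answer: BLACK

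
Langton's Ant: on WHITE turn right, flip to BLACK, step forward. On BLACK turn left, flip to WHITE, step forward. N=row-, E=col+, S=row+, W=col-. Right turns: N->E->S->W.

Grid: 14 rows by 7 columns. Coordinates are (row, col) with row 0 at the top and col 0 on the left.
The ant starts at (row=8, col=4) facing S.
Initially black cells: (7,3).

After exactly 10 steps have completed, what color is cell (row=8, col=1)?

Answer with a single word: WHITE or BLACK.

Step 1: on WHITE (8,4): turn R to W, flip to black, move to (8,3). |black|=2
Step 2: on WHITE (8,3): turn R to N, flip to black, move to (7,3). |black|=3
Step 3: on BLACK (7,3): turn L to W, flip to white, move to (7,2). |black|=2
Step 4: on WHITE (7,2): turn R to N, flip to black, move to (6,2). |black|=3
Step 5: on WHITE (6,2): turn R to E, flip to black, move to (6,3). |black|=4
Step 6: on WHITE (6,3): turn R to S, flip to black, move to (7,3). |black|=5
Step 7: on WHITE (7,3): turn R to W, flip to black, move to (7,2). |black|=6
Step 8: on BLACK (7,2): turn L to S, flip to white, move to (8,2). |black|=5
Step 9: on WHITE (8,2): turn R to W, flip to black, move to (8,1). |black|=6
Step 10: on WHITE (8,1): turn R to N, flip to black, move to (7,1). |black|=7

Answer: BLACK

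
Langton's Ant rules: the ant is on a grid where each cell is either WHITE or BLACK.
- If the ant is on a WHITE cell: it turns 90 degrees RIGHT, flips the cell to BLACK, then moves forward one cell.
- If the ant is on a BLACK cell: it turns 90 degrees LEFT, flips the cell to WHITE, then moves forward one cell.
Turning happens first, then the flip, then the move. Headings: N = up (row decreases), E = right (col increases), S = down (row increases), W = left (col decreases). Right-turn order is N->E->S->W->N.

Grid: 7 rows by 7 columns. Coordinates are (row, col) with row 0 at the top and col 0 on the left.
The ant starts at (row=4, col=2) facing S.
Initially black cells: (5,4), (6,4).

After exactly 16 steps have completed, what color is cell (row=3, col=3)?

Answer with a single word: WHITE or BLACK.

Answer: WHITE

Derivation:
Step 1: on WHITE (4,2): turn R to W, flip to black, move to (4,1). |black|=3
Step 2: on WHITE (4,1): turn R to N, flip to black, move to (3,1). |black|=4
Step 3: on WHITE (3,1): turn R to E, flip to black, move to (3,2). |black|=5
Step 4: on WHITE (3,2): turn R to S, flip to black, move to (4,2). |black|=6
Step 5: on BLACK (4,2): turn L to E, flip to white, move to (4,3). |black|=5
Step 6: on WHITE (4,3): turn R to S, flip to black, move to (5,3). |black|=6
Step 7: on WHITE (5,3): turn R to W, flip to black, move to (5,2). |black|=7
Step 8: on WHITE (5,2): turn R to N, flip to black, move to (4,2). |black|=8
Step 9: on WHITE (4,2): turn R to E, flip to black, move to (4,3). |black|=9
Step 10: on BLACK (4,3): turn L to N, flip to white, move to (3,3). |black|=8
Step 11: on WHITE (3,3): turn R to E, flip to black, move to (3,4). |black|=9
Step 12: on WHITE (3,4): turn R to S, flip to black, move to (4,4). |black|=10
Step 13: on WHITE (4,4): turn R to W, flip to black, move to (4,3). |black|=11
Step 14: on WHITE (4,3): turn R to N, flip to black, move to (3,3). |black|=12
Step 15: on BLACK (3,3): turn L to W, flip to white, move to (3,2). |black|=11
Step 16: on BLACK (3,2): turn L to S, flip to white, move to (4,2). |black|=10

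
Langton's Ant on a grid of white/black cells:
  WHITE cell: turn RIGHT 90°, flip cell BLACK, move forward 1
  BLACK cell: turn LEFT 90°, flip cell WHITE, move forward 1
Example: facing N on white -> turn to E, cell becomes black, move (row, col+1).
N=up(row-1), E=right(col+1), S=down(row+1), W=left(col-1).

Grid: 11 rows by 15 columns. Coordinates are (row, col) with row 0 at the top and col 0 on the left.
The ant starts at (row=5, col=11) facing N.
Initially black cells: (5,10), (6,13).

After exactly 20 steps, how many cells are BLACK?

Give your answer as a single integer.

Answer: 10

Derivation:
Step 1: on WHITE (5,11): turn R to E, flip to black, move to (5,12). |black|=3
Step 2: on WHITE (5,12): turn R to S, flip to black, move to (6,12). |black|=4
Step 3: on WHITE (6,12): turn R to W, flip to black, move to (6,11). |black|=5
Step 4: on WHITE (6,11): turn R to N, flip to black, move to (5,11). |black|=6
Step 5: on BLACK (5,11): turn L to W, flip to white, move to (5,10). |black|=5
Step 6: on BLACK (5,10): turn L to S, flip to white, move to (6,10). |black|=4
Step 7: on WHITE (6,10): turn R to W, flip to black, move to (6,9). |black|=5
Step 8: on WHITE (6,9): turn R to N, flip to black, move to (5,9). |black|=6
Step 9: on WHITE (5,9): turn R to E, flip to black, move to (5,10). |black|=7
Step 10: on WHITE (5,10): turn R to S, flip to black, move to (6,10). |black|=8
Step 11: on BLACK (6,10): turn L to E, flip to white, move to (6,11). |black|=7
Step 12: on BLACK (6,11): turn L to N, flip to white, move to (5,11). |black|=6
Step 13: on WHITE (5,11): turn R to E, flip to black, move to (5,12). |black|=7
Step 14: on BLACK (5,12): turn L to N, flip to white, move to (4,12). |black|=6
Step 15: on WHITE (4,12): turn R to E, flip to black, move to (4,13). |black|=7
Step 16: on WHITE (4,13): turn R to S, flip to black, move to (5,13). |black|=8
Step 17: on WHITE (5,13): turn R to W, flip to black, move to (5,12). |black|=9
Step 18: on WHITE (5,12): turn R to N, flip to black, move to (4,12). |black|=10
Step 19: on BLACK (4,12): turn L to W, flip to white, move to (4,11). |black|=9
Step 20: on WHITE (4,11): turn R to N, flip to black, move to (3,11). |black|=10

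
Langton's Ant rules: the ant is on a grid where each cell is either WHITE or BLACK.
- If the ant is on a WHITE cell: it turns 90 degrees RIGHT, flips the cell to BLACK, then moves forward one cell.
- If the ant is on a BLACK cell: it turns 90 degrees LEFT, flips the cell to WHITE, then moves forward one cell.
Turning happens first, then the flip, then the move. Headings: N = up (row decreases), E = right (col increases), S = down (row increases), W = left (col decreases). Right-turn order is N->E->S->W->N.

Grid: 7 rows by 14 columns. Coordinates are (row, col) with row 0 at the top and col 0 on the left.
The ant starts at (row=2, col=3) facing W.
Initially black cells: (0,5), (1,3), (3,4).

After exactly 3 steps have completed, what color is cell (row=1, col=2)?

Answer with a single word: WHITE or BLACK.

Answer: BLACK

Derivation:
Step 1: on WHITE (2,3): turn R to N, flip to black, move to (1,3). |black|=4
Step 2: on BLACK (1,3): turn L to W, flip to white, move to (1,2). |black|=3
Step 3: on WHITE (1,2): turn R to N, flip to black, move to (0,2). |black|=4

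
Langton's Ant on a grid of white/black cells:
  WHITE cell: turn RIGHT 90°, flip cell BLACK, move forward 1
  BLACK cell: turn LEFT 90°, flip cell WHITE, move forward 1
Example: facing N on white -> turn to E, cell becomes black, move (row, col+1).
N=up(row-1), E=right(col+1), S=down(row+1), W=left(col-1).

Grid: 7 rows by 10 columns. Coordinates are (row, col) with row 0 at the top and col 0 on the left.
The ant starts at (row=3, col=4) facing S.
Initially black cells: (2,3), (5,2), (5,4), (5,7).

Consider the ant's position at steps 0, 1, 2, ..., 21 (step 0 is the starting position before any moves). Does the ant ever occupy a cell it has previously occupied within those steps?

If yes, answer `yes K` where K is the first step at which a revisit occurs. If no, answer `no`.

Step 1: on WHITE (3,4): turn R to W, flip to black, move to (3,3). |black|=5 — new cell
Step 2: on WHITE (3,3): turn R to N, flip to black, move to (2,3). |black|=6 — new cell
Step 3: on BLACK (2,3): turn L to W, flip to white, move to (2,2). |black|=5 — new cell
Step 4: on WHITE (2,2): turn R to N, flip to black, move to (1,2). |black|=6 — new cell
Step 5: on WHITE (1,2): turn R to E, flip to black, move to (1,3). |black|=7 — new cell
Step 6: on WHITE (1,3): turn R to S, flip to black, move to (2,3). |black|=8 — REVISIT

Answer: yes 6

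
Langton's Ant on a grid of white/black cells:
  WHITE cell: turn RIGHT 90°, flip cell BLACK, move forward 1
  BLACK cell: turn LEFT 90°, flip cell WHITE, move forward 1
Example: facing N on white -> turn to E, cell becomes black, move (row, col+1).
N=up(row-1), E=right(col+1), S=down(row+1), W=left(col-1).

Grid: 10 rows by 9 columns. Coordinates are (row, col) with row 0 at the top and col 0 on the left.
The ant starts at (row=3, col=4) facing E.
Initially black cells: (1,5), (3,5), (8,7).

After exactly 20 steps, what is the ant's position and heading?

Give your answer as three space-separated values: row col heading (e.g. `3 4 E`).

Step 1: on WHITE (3,4): turn R to S, flip to black, move to (4,4). |black|=4
Step 2: on WHITE (4,4): turn R to W, flip to black, move to (4,3). |black|=5
Step 3: on WHITE (4,3): turn R to N, flip to black, move to (3,3). |black|=6
Step 4: on WHITE (3,3): turn R to E, flip to black, move to (3,4). |black|=7
Step 5: on BLACK (3,4): turn L to N, flip to white, move to (2,4). |black|=6
Step 6: on WHITE (2,4): turn R to E, flip to black, move to (2,5). |black|=7
Step 7: on WHITE (2,5): turn R to S, flip to black, move to (3,5). |black|=8
Step 8: on BLACK (3,5): turn L to E, flip to white, move to (3,6). |black|=7
Step 9: on WHITE (3,6): turn R to S, flip to black, move to (4,6). |black|=8
Step 10: on WHITE (4,6): turn R to W, flip to black, move to (4,5). |black|=9
Step 11: on WHITE (4,5): turn R to N, flip to black, move to (3,5). |black|=10
Step 12: on WHITE (3,5): turn R to E, flip to black, move to (3,6). |black|=11
Step 13: on BLACK (3,6): turn L to N, flip to white, move to (2,6). |black|=10
Step 14: on WHITE (2,6): turn R to E, flip to black, move to (2,7). |black|=11
Step 15: on WHITE (2,7): turn R to S, flip to black, move to (3,7). |black|=12
Step 16: on WHITE (3,7): turn R to W, flip to black, move to (3,6). |black|=13
Step 17: on WHITE (3,6): turn R to N, flip to black, move to (2,6). |black|=14
Step 18: on BLACK (2,6): turn L to W, flip to white, move to (2,5). |black|=13
Step 19: on BLACK (2,5): turn L to S, flip to white, move to (3,5). |black|=12
Step 20: on BLACK (3,5): turn L to E, flip to white, move to (3,6). |black|=11

Answer: 3 6 E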